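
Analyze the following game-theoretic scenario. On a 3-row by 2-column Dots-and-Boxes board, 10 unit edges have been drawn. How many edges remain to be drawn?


Grid: 3 x 2 boxes, i.e. 4 rows and 3 columns of dots.
Horizontal edges: (rows + 1) * cols = 4 * 2 = 8
Vertical edges: rows * (cols + 1) = 3 * 3 = 9
Total edges: 8 + 9 = 17
Edges drawn: 10
Remaining: 17 - 10 = 7

7


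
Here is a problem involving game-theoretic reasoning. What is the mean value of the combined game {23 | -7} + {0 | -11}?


G1 = {23 | -7}, G2 = {0 | -11}
Each is a switch {a | b} with numbers a > b; its mean value is (a + b)/2, and mean value is additive over game sums: m(G1 + G2) = m(G1) + m(G2).
Mean of G1 = (23 + (-7))/2 = 16/2 = 8
Mean of G2 = (0 + (-11))/2 = -11/2 = -11/2
Mean of G1 + G2 = 8 + -11/2 = 5/2

5/2


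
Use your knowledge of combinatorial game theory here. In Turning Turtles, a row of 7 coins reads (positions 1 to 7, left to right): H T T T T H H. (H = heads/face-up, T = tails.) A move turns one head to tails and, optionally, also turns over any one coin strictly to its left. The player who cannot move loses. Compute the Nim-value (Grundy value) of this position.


Coins: H T T T T H H
Key fact: a single head at position k behaves exactly like a Nim heap of size k (turning it to T and optionally flipping a coin at j < k corresponds to moving the heap from k to j, or to 0), and heads combine as a disjunctive sum (two heads at the same place would cancel, matching j XOR j = 0). So the Nim-value is the XOR of the 1-indexed positions of the heads.
Face-up positions (1-indexed): [1, 6, 7]
XOR 0 with 1: 0 XOR 1 = 1
XOR 1 with 6: 1 XOR 6 = 7
XOR 7 with 7: 7 XOR 7 = 0
Nim-value = 0

0


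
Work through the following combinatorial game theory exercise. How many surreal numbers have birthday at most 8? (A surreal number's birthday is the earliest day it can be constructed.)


Day 0: {|} = 0 is born. Count = 1.
Day n: the number of surreal numbers born by day n is 2^(n+1) - 1.
By day 0: 2^1 - 1 = 1
By day 1: 2^2 - 1 = 3
By day 2: 2^3 - 1 = 7
By day 3: 2^4 - 1 = 15
By day 4: 2^5 - 1 = 31
By day 5: 2^6 - 1 = 63
By day 6: 2^7 - 1 = 127
By day 7: 2^8 - 1 = 255
By day 8: 2^9 - 1 = 511
By day 8: 511 surreal numbers.

511


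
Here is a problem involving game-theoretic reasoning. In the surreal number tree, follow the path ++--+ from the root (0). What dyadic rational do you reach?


Sign expansion: ++--+
Rule: track bounds (lo, hi), initially (-inf, +inf). On '+', the current value becomes lo and we move to the simplest number in (value, hi): value + 1 if hi = +inf, otherwise the midpoint (value + hi)/2. On '-', the current value becomes hi and we move to value - 1 if lo = -inf, otherwise the midpoint (lo + value)/2.
Start at 0.
Step 1: sign = +, move right. Bounds: (0, +inf). Value = 1
Step 2: sign = +, move right. Bounds: (1, +inf). Value = 2
Step 3: sign = -, move left. Bounds: (1, 2). Value = 3/2
Step 4: sign = -, move left. Bounds: (1, 3/2). Value = 5/4
Step 5: sign = +, move right. Bounds: (5/4, 3/2). Value = 11/8
The surreal number with sign expansion ++--+ is 11/8.

11/8


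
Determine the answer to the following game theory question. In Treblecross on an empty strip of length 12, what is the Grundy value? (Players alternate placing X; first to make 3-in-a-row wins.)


Treblecross: place X on empty cells; 3-in-a-row wins.
Playing within two cells of an existing X lets the opponent win at once, so sensible play treats the cells i-2..i+2 around each X as dead. The player left with no safe cell loses, so this is a normal-play take-away game on strips of safe cells.
Placing X at cell i (0-indexed) of a strip of k safe cells leaves independent strips of sizes max(0, i-2) and max(0, k-i-3). Hence G(k) = mex{ G(max(0,i-2)) XOR G(max(0,k-i-3)) : 0 <= i < k }, with G(0) = 0.
G(1): splits (0,0):0^0=0 -> mex({0}) = 1
G(2): splits (0,0):0^0=0 -> mex({0}) = 1
G(3): splits (0,0):0^0=0 -> mex({0}) = 1
G(4): splits (0,1):0^1=1 (0,0):0^0=0 -> mex({0, 1}) = 2
G(5): splits (0,2):0^1=1 (0,1):0^1=1 (0,0):0^0=0 -> mex({0, 1}) = 2
G(6) = mex({1}) = 0
G(7) = mex({0, 1, 2}) = 3
G(8) = mex({0, 1, 2}) = 3
G(9) = mex({0, 2}) = 1
G(10) = mex({0, 2, 3}) = 1
G(11) = mex({0, 3}) = 1
G(12) = mex({1, 3}) = 0
Therefore G(12) = 0.

0


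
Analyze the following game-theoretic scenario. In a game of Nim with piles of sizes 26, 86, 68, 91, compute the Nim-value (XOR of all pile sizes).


We need the XOR (exclusive or) of all pile sizes.
After XOR-ing pile 1 (size 26): 0 XOR 26 = 26
After XOR-ing pile 2 (size 86): 26 XOR 86 = 76
After XOR-ing pile 3 (size 68): 76 XOR 68 = 8
After XOR-ing pile 4 (size 91): 8 XOR 91 = 83
The Nim-value of this position is 83.

83


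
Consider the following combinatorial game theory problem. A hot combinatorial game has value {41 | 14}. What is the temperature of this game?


The game is {41 | 14}, a switch {a | b} with numbers a > b.
Cooling {a | b} by t gives {a - t | b + t}, which stops being hot when a - t = b + t, i.e. at t = (a - b)/2. So the temperature of a switch is (a - b)/2.
Temperature = (Left option - Right option) / 2
= (41 - (14)) / 2
= 27 / 2
= 27/2

27/2


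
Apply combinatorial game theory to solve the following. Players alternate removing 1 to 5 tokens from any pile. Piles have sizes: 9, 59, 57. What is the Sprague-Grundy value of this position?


Subtraction set: {1, 2, 3, 4, 5}
For this subtraction set, G(n) = n mod 6 (period = max + 1 = 6).
Pile 1 (size 9): G(9) = 9 mod 6 = 3
Pile 2 (size 59): G(59) = 59 mod 6 = 5
Pile 3 (size 57): G(57) = 57 mod 6 = 3
Total Grundy value = XOR of all: 3 XOR 5 XOR 3 = 5

5


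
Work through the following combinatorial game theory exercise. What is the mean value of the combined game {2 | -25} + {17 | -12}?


G1 = {2 | -25}, G2 = {17 | -12}
Each is a switch {a | b} with numbers a > b; its mean value is (a + b)/2, and mean value is additive over game sums: m(G1 + G2) = m(G1) + m(G2).
Mean of G1 = (2 + (-25))/2 = -23/2 = -23/2
Mean of G2 = (17 + (-12))/2 = 5/2 = 5/2
Mean of G1 + G2 = -23/2 + 5/2 = -9

-9


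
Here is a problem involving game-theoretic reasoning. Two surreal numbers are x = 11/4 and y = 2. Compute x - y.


x = 11/4, y = 2
Converting to common denominator: 4
x = 11/4, y = 8/4
x - y = 11/4 - 2 = 3/4

3/4


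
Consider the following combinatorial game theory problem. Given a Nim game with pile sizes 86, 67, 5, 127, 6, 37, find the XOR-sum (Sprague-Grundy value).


We need the XOR (exclusive or) of all pile sizes.
After XOR-ing pile 1 (size 86): 0 XOR 86 = 86
After XOR-ing pile 2 (size 67): 86 XOR 67 = 21
After XOR-ing pile 3 (size 5): 21 XOR 5 = 16
After XOR-ing pile 4 (size 127): 16 XOR 127 = 111
After XOR-ing pile 5 (size 6): 111 XOR 6 = 105
After XOR-ing pile 6 (size 37): 105 XOR 37 = 76
The Nim-value of this position is 76.

76


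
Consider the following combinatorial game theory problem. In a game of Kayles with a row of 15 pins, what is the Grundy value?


Kayles: a move removes 1 or 2 adjacent pins from a contiguous row.
Removing pins from a row of k leaves two independent rows (a, b) with a + b = k - 1 (one pin) or a + b = k - 2 (two pins); an end removal gives a = 0.
By Sprague-Grundy, G(k) = mex{ G(a) XOR G(b) } over all these splits. G(0) = 0.
G(1): splits (0,0):0^0=0 -> mex({0}) = 1
G(2): splits (0,1):0^1=1 (0,0):0^0=0 -> mex({0, 1}) = 2
G(3): splits (0,2):0^2=2 (1,1):1^1=0 (0,1):0^1=1 -> mex({0, 1, 2}) = 3
G(4): splits (0,3):0^3=3 (1,2):1^2=3 (0,2):0^2=2 (1,1):1^1=0 -> mex({0, 2, 3}) = 1
G(5): splits (0,4):0^1=1 (1,3):1^3=2 (2,2):2^2=0 (0,3):0^3=3 (1,2):1^2=3 -> mex({0, 1, 2, 3}) = 4
G(6) = mex({0, 1, 2, 4}) = 3
G(7) = mex({0, 1, 3, 4, 5}) = 2
G(8) = mex({0, 2, 3, 5, 6}) = 1
G(9) = mex({0, 1, 2, 3, 6, 7}) = 4
G(10) = mex({0, 1, 3, 4, 5, 7}) = 2
G(11) = mex({0, 1, 2, 3, 4, 5}) = 6
G(12) = mex({0, 1, 2, 3, 5, 6, 7}) = 4
G(13) = mex({0, 2, 3, 4, 6, 7}) = 1
G(14) = mex({0, 1, 4, 5, 6, 7}) = 2
G(15) = mex({0, 1, 2, 3, 4, 5, 6}) = 7
Therefore G(15) = 7.

7


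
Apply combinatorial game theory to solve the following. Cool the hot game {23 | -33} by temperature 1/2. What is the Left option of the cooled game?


Original game: {23 | -33} (a switch {a | b} with a > b).
Cooling by t (for t below the temperature (a - b)/2 = 28) taxes each move by t: {a | b} cooled by t is {a - t | b + t}.
Cooling amount: t = 1/2
Cooled Left option: 23 - 1/2 = 45/2
Cooled Right option: -33 + 1/2 = -65/2
Cooled game: {45/2 | -65/2}
Left option = 45/2

45/2


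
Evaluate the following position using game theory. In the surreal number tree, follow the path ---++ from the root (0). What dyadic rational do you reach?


Sign expansion: ---++
Rule: track bounds (lo, hi), initially (-inf, +inf). On '+', the current value becomes lo and we move to the simplest number in (value, hi): value + 1 if hi = +inf, otherwise the midpoint (value + hi)/2. On '-', the current value becomes hi and we move to value - 1 if lo = -inf, otherwise the midpoint (lo + value)/2.
Start at 0.
Step 1: sign = -, move left. Bounds: (-inf, 0). Value = -1
Step 2: sign = -, move left. Bounds: (-inf, -1). Value = -2
Step 3: sign = -, move left. Bounds: (-inf, -2). Value = -3
Step 4: sign = +, move right. Bounds: (-3, -2). Value = -5/2
Step 5: sign = +, move right. Bounds: (-5/2, -2). Value = -9/4
The surreal number with sign expansion ---++ is -9/4.

-9/4


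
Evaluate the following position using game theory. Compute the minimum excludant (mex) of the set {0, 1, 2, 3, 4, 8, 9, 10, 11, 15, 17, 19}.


Set = {0, 1, 2, 3, 4, 8, 9, 10, 11, 15, 17, 19}
0 is in the set.
1 is in the set.
2 is in the set.
3 is in the set.
4 is in the set.
5 is NOT in the set. This is the mex.
mex = 5

5


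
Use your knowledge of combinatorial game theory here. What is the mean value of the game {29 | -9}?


Game = {29 | -9}, a switch {a | b} with numbers a > b.
Its thermograph has left wall a - t and right wall b + t, which meet at t = (a - b)/2, where both equal (a + b)/2. So the mast (mean value) is at (a + b)/2.
Mean = (29 + (-9))/2 = 20/2 = 10

10


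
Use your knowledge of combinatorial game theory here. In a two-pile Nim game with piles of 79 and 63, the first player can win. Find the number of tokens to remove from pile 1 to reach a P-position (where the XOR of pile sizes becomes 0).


Piles: 79 and 63
Current XOR: 79 XOR 63 = 112 (non-zero, so this is an N-position).
To make the XOR zero, we need to find a move that balances the piles.
For pile 1 (size 79): target = 79 XOR 112 = 63
We reduce pile 1 from 79 to 63.
Tokens removed: 79 - 63 = 16
Verification: 63 XOR 63 = 0

16


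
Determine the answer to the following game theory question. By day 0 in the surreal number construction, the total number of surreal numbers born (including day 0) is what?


Day 0: {|} = 0 is born. Count = 1.
Day n: the number of surreal numbers born by day n is 2^(n+1) - 1.
By day 0: 2^1 - 1 = 1
By day 0: 1 surreal numbers.

1


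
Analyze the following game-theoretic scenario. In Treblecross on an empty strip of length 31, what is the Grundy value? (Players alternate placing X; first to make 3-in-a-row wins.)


Treblecross: place X on empty cells; 3-in-a-row wins.
Playing within two cells of an existing X lets the opponent win at once, so sensible play treats the cells i-2..i+2 around each X as dead. The player left with no safe cell loses, so this is a normal-play take-away game on strips of safe cells.
Placing X at cell i (0-indexed) of a strip of k safe cells leaves independent strips of sizes max(0, i-2) and max(0, k-i-3). Hence G(k) = mex{ G(max(0,i-2)) XOR G(max(0,k-i-3)) : 0 <= i < k }, with G(0) = 0.
G(1): splits (0,0):0^0=0 -> mex({0}) = 1
G(2): splits (0,0):0^0=0 -> mex({0}) = 1
G(3): splits (0,0):0^0=0 -> mex({0}) = 1
G(4): splits (0,1):0^1=1 (0,0):0^0=0 -> mex({0, 1}) = 2
G(5): splits (0,2):0^1=1 (0,1):0^1=1 (0,0):0^0=0 -> mex({0, 1}) = 2
G(6) = mex({1}) = 0
G(7) = mex({0, 1, 2}) = 3
G(8) = mex({0, 1, 2}) = 3
G(9) = mex({0, 2}) = 1
G(10) = mex({0, 2, 3}) = 1
G(11) = mex({0, 3}) = 1
G(12) = mex({1, 3}) = 0
G(13) = mex({0, 1, 2, 3}) = 4
G(14) = mex({0, 1, 2}) = 3
G(15) = mex({0, 1, 2}) = 3
G(16) = mex({0, 1, 2, 4}) = 3
G(17) = mex({0, 1, 3, 4}) = 2
G(18) = mex({0, 1, 3, 4}) = 2
G(19) = mex({0, 1, 3, 5}) = 2
G(20) = mex({0, 1, 2, 3, 5}) = 4
G(21) = mex({0, 1, 2, 3, 5}) = 4
G(22) = mex({1, 2, 6}) = 0
G(23) = mex({0, 1, 2, 3, 4, 6}) = 5
G(24) = mex({0, 1, 2, 3, 4}) = 5
G(25) = mex({0, 1, 3, 4, 7}) = 2
G(26) = mex({0, 1, 3, 4, 5, 7}) = 2
G(27) = mex({0, 1, 3, 5}) = 2
G(28) = mex({0, 1, 2, 5}) = 3
G(29) = mex({0, 1, 2, 4, 5, 6}) = 3
G(30) = mex({1, 2, 4, 6}) = 0
G(31) = mex({0, 1, 2, 3, 4, 6}) = 5
Therefore G(31) = 5.

5


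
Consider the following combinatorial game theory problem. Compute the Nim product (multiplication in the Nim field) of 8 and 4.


Nim multiplication is bilinear over XOR: (u XOR v) * w = (u*w) XOR (v*w).
So we split each operand into its bit components and XOR the pairwise Nim products.
8 = 8 (as XOR of powers of 2).
4 = 4 (as XOR of powers of 2).
Using the standard Nim-product table on single bits:
  2*2 = 3,   2*4 = 8,   2*8 = 12,
  4*4 = 6,   4*8 = 11,  8*8 = 13,
and  1*x = x (identity), k*l = l*k (commutative).
Pairwise Nim products:
  8 * 4 = 11
XOR them: 11 = 11.
Result: 8 * 4 = 11 (in Nim).

11


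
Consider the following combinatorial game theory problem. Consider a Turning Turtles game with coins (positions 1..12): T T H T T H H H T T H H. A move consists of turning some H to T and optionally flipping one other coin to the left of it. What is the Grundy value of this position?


Coins: T T H T T H H H T T H H
Key fact: a single head at position k behaves exactly like a Nim heap of size k (turning it to T and optionally flipping a coin at j < k corresponds to moving the heap from k to j, or to 0), and heads combine as a disjunctive sum (two heads at the same place would cancel, matching j XOR j = 0). So the Nim-value is the XOR of the 1-indexed positions of the heads.
Face-up positions (1-indexed): [3, 6, 7, 8, 11, 12]
XOR 0 with 3: 0 XOR 3 = 3
XOR 3 with 6: 3 XOR 6 = 5
XOR 5 with 7: 5 XOR 7 = 2
XOR 2 with 8: 2 XOR 8 = 10
XOR 10 with 11: 10 XOR 11 = 1
XOR 1 with 12: 1 XOR 12 = 13
Nim-value = 13

13


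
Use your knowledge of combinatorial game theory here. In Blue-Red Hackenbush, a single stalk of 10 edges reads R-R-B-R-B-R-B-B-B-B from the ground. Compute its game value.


Edges (from ground): R-R-B-R-B-R-B-B-B-B
By Berlekamp's sign-expansion rule, a Blue-Red Hackenbush stalk has the value of the surreal number whose sign sequence is the edge sequence with B -> + and R -> -.
Sign sequence: --+-+-++++
Trace the sign expansion in the surreal number tree, starting from 0:
Edge 1: R (sign -) -> bounds (-inf, 0), value = -1
Edge 2: R (sign -) -> bounds (-inf, -1), value = -2
Edge 3: B (sign +) -> bounds (-2, -1), value = -3/2
Edge 4: R (sign -) -> bounds (-2, -3/2), value = -7/4
Edge 5: B (sign +) -> bounds (-7/4, -3/2), value = -13/8
Edge 6: R (sign -) -> bounds (-7/4, -13/8), value = -27/16
Edge 7: B (sign +) -> bounds (-27/16, -13/8), value = -53/32
Edge 8: B (sign +) -> bounds (-53/32, -13/8), value = -105/64
Edge 9: B (sign +) -> bounds (-105/64, -13/8), value = -209/128
Edge 10: B (sign +) -> bounds (-209/128, -13/8), value = -417/256
Game value = -417/256

-417/256


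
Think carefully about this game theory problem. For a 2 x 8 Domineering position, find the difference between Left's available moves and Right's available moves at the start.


Board is 2 x 8 (rows x cols).
Left (vertical) placements: (rows-1) * cols = 1 * 8 = 8
Right (horizontal) placements: rows * (cols-1) = 2 * 7 = 14
Advantage = Left - Right = 8 - 14 = -6

-6


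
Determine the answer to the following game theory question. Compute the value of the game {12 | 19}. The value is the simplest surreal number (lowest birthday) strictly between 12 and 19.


Left options: {12}, max = 12
Right options: {19}, min = 19
All options are numbers and max(Left) < min(Right), so by the simplicity theorem the value is the simplest (earliest-born) number strictly between 12 and 19.
Integers 13 through 18 all lie strictly between 12 and 19.
Among integers, the simplest (lowest birthday = smallest |n|; 0 is born on day 0, +-n on day n) is 13.
No non-integer in the interval can be simpler: if x is a non-integer in the interval, then floor(x) or ceil(x) also lies in the interval (the interval contains an integer), and both are proper prefixes of x's sign expansion, i.e. born earlier. So the game value is 13.
Game value = 13

13


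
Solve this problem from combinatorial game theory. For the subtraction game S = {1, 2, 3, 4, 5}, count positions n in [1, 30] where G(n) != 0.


Subtraction set S = {1, 2, 3, 4, 5}, so G(n) = n mod 6.
G(n) = 0 when n is a multiple of 6.
Multiples of 6 in [1, 30]: 5
N-positions (nonzero Grundy) = 30 - 5 = 25

25


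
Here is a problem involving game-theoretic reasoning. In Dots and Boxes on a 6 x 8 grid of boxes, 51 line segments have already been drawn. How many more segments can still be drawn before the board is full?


Grid: 6 x 8 boxes, i.e. 7 rows and 9 columns of dots.
Horizontal edges: (rows + 1) * cols = 7 * 8 = 56
Vertical edges: rows * (cols + 1) = 6 * 9 = 54
Total edges: 56 + 54 = 110
Edges drawn: 51
Remaining: 110 - 51 = 59

59


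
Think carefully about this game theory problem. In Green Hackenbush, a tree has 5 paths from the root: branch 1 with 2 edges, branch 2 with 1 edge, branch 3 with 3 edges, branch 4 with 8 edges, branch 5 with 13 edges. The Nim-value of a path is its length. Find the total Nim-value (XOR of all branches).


The tree has 5 branches from the ground vertex.
In Green Hackenbush, the Nim-value of a simple path of length k is k.
Branch 1: length 2, Nim-value = 2
Branch 2: length 1, Nim-value = 1
Branch 3: length 3, Nim-value = 3
Branch 4: length 8, Nim-value = 8
Branch 5: length 13, Nim-value = 13
Total Nim-value = XOR of all branch values:
0 XOR 2 = 2
2 XOR 1 = 3
3 XOR 3 = 0
0 XOR 8 = 8
8 XOR 13 = 5
Nim-value of the tree = 5

5


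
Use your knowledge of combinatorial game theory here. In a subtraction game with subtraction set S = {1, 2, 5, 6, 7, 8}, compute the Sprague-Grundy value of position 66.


The subtraction set is S = {1, 2, 5, 6, 7, 8}.
G(k) = mex{ G(k - s) : s in S, s <= k }. We compute iteratively: G(0) = 0.
G(1) = mex({0}) = 1
G(2) = mex({0, 1}) = 2
G(3) = mex({1, 2}) = 0
G(4) = mex({0, 2}) = 1
G(5) = mex({0, 1}) = 2
G(6) = mex({0, 1, 2}) = 3
G(7) = mex({0, 1, 2, 3}) = 4
G(8) = mex({0, 1, 2, 3, 4}) = 5
G(9) = mex({0, 1, 2, 4, 5}) = 3
G(10) = mex({0, 1, 2, 3, 5}) = 4
G(11) = mex({0, 1, 2, 3, 4}) = 5
G(12) = mex({1, 2, 3, 4, 5}) = 0
G(13) = mex({0, 2, 3, 4, 5}) = 1
G(14) = mex({0, 1, 3, 4, 5}) = 2
G(15) = mex({1, 2, 3, 4, 5}) = 0
G(16) = mex({0, 2, 3, 4, 5}) = 1
G(17) = mex({0, 1, 3, 4, 5}) = 2
G(18) = mex({0, 1, 2, 4, 5}) = 3
G(19) = mex({0, 1, 2, 3, 5}) = 4
Observe that G(12)..G(19) = 0, 1, 2, 0, 1, 2, 3, 4 repeats G(0)..G(7) = 0, 1, 2, 0, 1, 2, 3, 4.
For k >= max(S) = 8, G(k) is determined by the previous 8 values G(k-8)..G(k-1); a window of 8 consecutive values has recurred shifted by 12, so by induction G(k + 12) = G(k) for all k >= 0: the sequence is periodic from the start with period 12.
One period: G(0..11) = 0, 1, 2, 0, 1, 2, 3, 4, 5, 3, 4, 5.
66 mod 12 = 6, so G(66) = G(6) = 3.

3


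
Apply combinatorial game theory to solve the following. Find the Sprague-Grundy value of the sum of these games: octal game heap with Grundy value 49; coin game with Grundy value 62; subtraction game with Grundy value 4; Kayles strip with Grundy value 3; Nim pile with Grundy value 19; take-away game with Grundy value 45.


By the Sprague-Grundy theorem, the Grundy value of a sum of games is the XOR of individual Grundy values.
octal game heap: Grundy value = 49. Running XOR: 0 XOR 49 = 49
coin game: Grundy value = 62. Running XOR: 49 XOR 62 = 15
subtraction game: Grundy value = 4. Running XOR: 15 XOR 4 = 11
Kayles strip: Grundy value = 3. Running XOR: 11 XOR 3 = 8
Nim pile: Grundy value = 19. Running XOR: 8 XOR 19 = 27
take-away game: Grundy value = 45. Running XOR: 27 XOR 45 = 54
The combined Grundy value is 54.

54


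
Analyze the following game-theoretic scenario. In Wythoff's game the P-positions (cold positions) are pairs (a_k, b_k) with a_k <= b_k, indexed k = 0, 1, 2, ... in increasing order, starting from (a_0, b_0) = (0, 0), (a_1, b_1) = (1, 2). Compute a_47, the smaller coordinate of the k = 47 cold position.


By Wythoff's theorem, a_k = floor(k * phi) and b_k = floor(k * phi^2) = a_k + k, where phi = (1 + sqrt(5))/2 is the golden ratio.
phi = (1 + sqrt(5))/2 = 1.618034
k = 47
k * phi = 47 * 1.618034 = 76.047597
a_47 = floor(k * phi) = 76

76


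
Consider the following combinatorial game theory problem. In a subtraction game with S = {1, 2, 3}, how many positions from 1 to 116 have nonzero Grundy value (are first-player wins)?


Subtraction set S = {1, 2, 3}, so G(n) = n mod 4.
G(n) = 0 when n is a multiple of 4.
Multiples of 4 in [1, 116]: 29
N-positions (nonzero Grundy) = 116 - 29 = 87

87


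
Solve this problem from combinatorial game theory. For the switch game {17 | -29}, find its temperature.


The game is {17 | -29}, a switch {a | b} with numbers a > b.
Cooling {a | b} by t gives {a - t | b + t}, which stops being hot when a - t = b + t, i.e. at t = (a - b)/2. So the temperature of a switch is (a - b)/2.
Temperature = (Left option - Right option) / 2
= (17 - (-29)) / 2
= 46 / 2
= 23

23


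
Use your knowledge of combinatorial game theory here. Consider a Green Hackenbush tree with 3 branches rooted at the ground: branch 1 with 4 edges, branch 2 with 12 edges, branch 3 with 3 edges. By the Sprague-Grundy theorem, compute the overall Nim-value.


The tree has 3 branches from the ground vertex.
In Green Hackenbush, the Nim-value of a simple path of length k is k.
Branch 1: length 4, Nim-value = 4
Branch 2: length 12, Nim-value = 12
Branch 3: length 3, Nim-value = 3
Total Nim-value = XOR of all branch values:
0 XOR 4 = 4
4 XOR 12 = 8
8 XOR 3 = 11
Nim-value of the tree = 11

11


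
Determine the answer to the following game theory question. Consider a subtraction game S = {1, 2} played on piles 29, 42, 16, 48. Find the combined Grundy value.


Subtraction set: {1, 2}
For this subtraction set, G(n) = n mod 3 (period = max + 1 = 3).
Pile 1 (size 29): G(29) = 29 mod 3 = 2
Pile 2 (size 42): G(42) = 42 mod 3 = 0
Pile 3 (size 16): G(16) = 16 mod 3 = 1
Pile 4 (size 48): G(48) = 48 mod 3 = 0
Total Grundy value = XOR of all: 2 XOR 0 XOR 1 XOR 0 = 3

3


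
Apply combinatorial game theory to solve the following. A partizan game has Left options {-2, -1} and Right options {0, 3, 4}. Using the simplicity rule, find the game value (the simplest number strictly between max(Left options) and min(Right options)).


Left options: {-2, -1}, max = -1
Right options: {0, 3, 4}, min = 0
All options are numbers and max(Left) < min(Right), so by the simplicity theorem the value is the simplest (earliest-born) number strictly between -1 and 0.
No integer lies strictly between -1 and 0, so the value is the dyadic rational m/2^k in the interval with the smallest k (then m odd); search k = 1, 2, ...:
Denominator 2: -1/2 lies strictly between -1 and 0 -- found.
The simplest number in the interval is -1/2.
Game value = -1/2

-1/2


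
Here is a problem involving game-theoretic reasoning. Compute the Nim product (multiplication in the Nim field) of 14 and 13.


Nim multiplication is bilinear over XOR: (u XOR v) * w = (u*w) XOR (v*w).
So we split each operand into its bit components and XOR the pairwise Nim products.
14 = 2 + 4 + 8 (as XOR of powers of 2).
13 = 1 + 4 + 8 (as XOR of powers of 2).
Using the standard Nim-product table on single bits:
  2*2 = 3,   2*4 = 8,   2*8 = 12,
  4*4 = 6,   4*8 = 11,  8*8 = 13,
and  1*x = x (identity), k*l = l*k (commutative).
Pairwise Nim products:
  2 * 1 = 2
  2 * 4 = 8
  2 * 8 = 12
  4 * 1 = 4
  4 * 4 = 6
  4 * 8 = 11
  8 * 1 = 8
  8 * 4 = 11
  8 * 8 = 13
XOR them: 2 XOR 8 XOR 12 XOR 4 XOR 6 XOR 11 XOR 8 XOR 11 XOR 13 = 1.
Result: 14 * 13 = 1 (in Nim).

1


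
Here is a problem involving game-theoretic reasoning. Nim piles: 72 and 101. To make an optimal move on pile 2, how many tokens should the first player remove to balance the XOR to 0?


Piles: 72 and 101
Current XOR: 72 XOR 101 = 45 (non-zero, so this is an N-position).
To make the XOR zero, we need to find a move that balances the piles.
For pile 2 (size 101): target = 101 XOR 45 = 72
We reduce pile 2 from 101 to 72.
Tokens removed: 101 - 72 = 29
Verification: 72 XOR 72 = 0

29


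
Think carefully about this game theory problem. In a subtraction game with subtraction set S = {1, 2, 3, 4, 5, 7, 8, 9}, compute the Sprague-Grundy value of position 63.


The subtraction set is S = {1, 2, 3, 4, 5, 7, 8, 9}.
G(k) = mex{ G(k - s) : s in S, s <= k }. We compute iteratively: G(0) = 0.
G(1) = mex({0}) = 1
G(2) = mex({0, 1}) = 2
G(3) = mex({0, 1, 2}) = 3
G(4) = mex({0, 1, 2, 3}) = 4
G(5) = mex({0, 1, 2, 3, 4}) = 5
G(6) = mex({1, 2, 3, 4, 5}) = 0
G(7) = mex({0, 2, 3, 4, 5}) = 1
G(8) = mex({0, 1, 3, 4, 5}) = 2
G(9) = mex({0, 1, 2, 4, 5}) = 3
G(10) = mex({0, 1, 2, 3, 5}) = 4
G(11) = mex({0, 1, 2, 3, 4}) = 5
G(12) = mex({1, 2, 3, 4, 5}) = 0
G(13) = mex({0, 2, 3, 4, 5}) = 1
G(14) = mex({0, 1, 3, 4, 5}) = 2
Observe that G(6)..G(14) = 0, 1, 2, 3, 4, 5, 0, 1, 2 repeats G(0)..G(8) = 0, 1, 2, 3, 4, 5, 0, 1, 2.
For k >= max(S) = 9, G(k) is determined by the previous 9 values G(k-9)..G(k-1); a window of 9 consecutive values has recurred shifted by 6, so by induction G(k + 6) = G(k) for all k >= 0: the sequence is periodic from the start with period 6.
One period: G(0..5) = 0, 1, 2, 3, 4, 5.
63 mod 6 = 3, so G(63) = G(3) = 3.

3


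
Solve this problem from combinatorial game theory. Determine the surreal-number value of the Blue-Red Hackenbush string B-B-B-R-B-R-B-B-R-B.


Edges (from ground): B-B-B-R-B-R-B-B-R-B
By Berlekamp's sign-expansion rule, a Blue-Red Hackenbush stalk has the value of the surreal number whose sign sequence is the edge sequence with B -> + and R -> -.
Sign sequence: +++-+-++-+
Trace the sign expansion in the surreal number tree, starting from 0:
Edge 1: B (sign +) -> bounds (0, +inf), value = 1
Edge 2: B (sign +) -> bounds (1, +inf), value = 2
Edge 3: B (sign +) -> bounds (2, +inf), value = 3
Edge 4: R (sign -) -> bounds (2, 3), value = 5/2
Edge 5: B (sign +) -> bounds (5/2, 3), value = 11/4
Edge 6: R (sign -) -> bounds (5/2, 11/4), value = 21/8
Edge 7: B (sign +) -> bounds (21/8, 11/4), value = 43/16
Edge 8: B (sign +) -> bounds (43/16, 11/4), value = 87/32
Edge 9: R (sign -) -> bounds (43/16, 87/32), value = 173/64
Edge 10: B (sign +) -> bounds (173/64, 87/32), value = 347/128
Game value = 347/128

347/128


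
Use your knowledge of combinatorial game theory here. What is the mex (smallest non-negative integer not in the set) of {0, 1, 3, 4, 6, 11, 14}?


Set = {0, 1, 3, 4, 6, 11, 14}
0 is in the set.
1 is in the set.
2 is NOT in the set. This is the mex.
mex = 2

2


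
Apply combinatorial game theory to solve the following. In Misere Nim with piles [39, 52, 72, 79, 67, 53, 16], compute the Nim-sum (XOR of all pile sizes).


We need the XOR (exclusive or) of all pile sizes.
After XOR-ing pile 1 (size 39): 0 XOR 39 = 39
After XOR-ing pile 2 (size 52): 39 XOR 52 = 19
After XOR-ing pile 3 (size 72): 19 XOR 72 = 91
After XOR-ing pile 4 (size 79): 91 XOR 79 = 20
After XOR-ing pile 5 (size 67): 20 XOR 67 = 87
After XOR-ing pile 6 (size 53): 87 XOR 53 = 98
After XOR-ing pile 7 (size 16): 98 XOR 16 = 114
The Nim-value of this position is 114.

114


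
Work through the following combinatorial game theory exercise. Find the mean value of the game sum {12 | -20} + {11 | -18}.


G1 = {12 | -20}, G2 = {11 | -18}
Each is a switch {a | b} with numbers a > b; its mean value is (a + b)/2, and mean value is additive over game sums: m(G1 + G2) = m(G1) + m(G2).
Mean of G1 = (12 + (-20))/2 = -8/2 = -4
Mean of G2 = (11 + (-18))/2 = -7/2 = -7/2
Mean of G1 + G2 = -4 + -7/2 = -15/2

-15/2


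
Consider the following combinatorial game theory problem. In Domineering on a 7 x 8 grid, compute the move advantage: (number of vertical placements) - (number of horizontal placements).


Board is 7 x 8 (rows x cols).
Left (vertical) placements: (rows-1) * cols = 6 * 8 = 48
Right (horizontal) placements: rows * (cols-1) = 7 * 7 = 49
Advantage = Left - Right = 48 - 49 = -1

-1


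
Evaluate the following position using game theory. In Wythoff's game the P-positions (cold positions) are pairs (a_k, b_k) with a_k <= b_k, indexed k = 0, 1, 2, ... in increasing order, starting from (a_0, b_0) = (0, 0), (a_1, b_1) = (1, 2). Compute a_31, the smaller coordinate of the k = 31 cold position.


By Wythoff's theorem, a_k = floor(k * phi) and b_k = floor(k * phi^2) = a_k + k, where phi = (1 + sqrt(5))/2 is the golden ratio.
phi = (1 + sqrt(5))/2 = 1.618034
k = 31
k * phi = 31 * 1.618034 = 50.159054
a_31 = floor(k * phi) = 50

50


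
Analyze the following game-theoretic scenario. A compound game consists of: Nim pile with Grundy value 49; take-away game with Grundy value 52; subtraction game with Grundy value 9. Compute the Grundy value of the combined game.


By the Sprague-Grundy theorem, the Grundy value of a sum of games is the XOR of individual Grundy values.
Nim pile: Grundy value = 49. Running XOR: 0 XOR 49 = 49
take-away game: Grundy value = 52. Running XOR: 49 XOR 52 = 5
subtraction game: Grundy value = 9. Running XOR: 5 XOR 9 = 12
The combined Grundy value is 12.

12


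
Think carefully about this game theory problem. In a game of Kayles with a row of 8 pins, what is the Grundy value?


Kayles: a move removes 1 or 2 adjacent pins from a contiguous row.
Removing pins from a row of k leaves two independent rows (a, b) with a + b = k - 1 (one pin) or a + b = k - 2 (two pins); an end removal gives a = 0.
By Sprague-Grundy, G(k) = mex{ G(a) XOR G(b) } over all these splits. G(0) = 0.
G(1): splits (0,0):0^0=0 -> mex({0}) = 1
G(2): splits (0,1):0^1=1 (0,0):0^0=0 -> mex({0, 1}) = 2
G(3): splits (0,2):0^2=2 (1,1):1^1=0 (0,1):0^1=1 -> mex({0, 1, 2}) = 3
G(4): splits (0,3):0^3=3 (1,2):1^2=3 (0,2):0^2=2 (1,1):1^1=0 -> mex({0, 2, 3}) = 1
G(5): splits (0,4):0^1=1 (1,3):1^3=2 (2,2):2^2=0 (0,3):0^3=3 (1,2):1^2=3 -> mex({0, 1, 2, 3}) = 4
G(6) = mex({0, 1, 2, 4}) = 3
G(7) = mex({0, 1, 3, 4, 5}) = 2
G(8) = mex({0, 2, 3, 5, 6}) = 1
Therefore G(8) = 1.

1


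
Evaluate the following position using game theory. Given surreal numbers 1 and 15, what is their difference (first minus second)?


x = 1, y = 15
x - y = 1 - 15 = -14

-14


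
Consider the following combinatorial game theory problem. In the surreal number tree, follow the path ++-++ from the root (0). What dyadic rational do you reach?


Sign expansion: ++-++
Rule: track bounds (lo, hi), initially (-inf, +inf). On '+', the current value becomes lo and we move to the simplest number in (value, hi): value + 1 if hi = +inf, otherwise the midpoint (value + hi)/2. On '-', the current value becomes hi and we move to value - 1 if lo = -inf, otherwise the midpoint (lo + value)/2.
Start at 0.
Step 1: sign = +, move right. Bounds: (0, +inf). Value = 1
Step 2: sign = +, move right. Bounds: (1, +inf). Value = 2
Step 3: sign = -, move left. Bounds: (1, 2). Value = 3/2
Step 4: sign = +, move right. Bounds: (3/2, 2). Value = 7/4
Step 5: sign = +, move right. Bounds: (7/4, 2). Value = 15/8
The surreal number with sign expansion ++-++ is 15/8.

15/8


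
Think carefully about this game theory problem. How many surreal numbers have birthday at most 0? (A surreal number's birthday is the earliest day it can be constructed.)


Day 0: {|} = 0 is born. Count = 1.
Day n: the number of surreal numbers born by day n is 2^(n+1) - 1.
By day 0: 2^1 - 1 = 1
By day 0: 1 surreal numbers.

1


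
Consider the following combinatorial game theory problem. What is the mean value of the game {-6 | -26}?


Game = {-6 | -26}, a switch {a | b} with numbers a > b.
Its thermograph has left wall a - t and right wall b + t, which meet at t = (a - b)/2, where both equal (a + b)/2. So the mast (mean value) is at (a + b)/2.
Mean = (-6 + (-26))/2 = -32/2 = -16

-16


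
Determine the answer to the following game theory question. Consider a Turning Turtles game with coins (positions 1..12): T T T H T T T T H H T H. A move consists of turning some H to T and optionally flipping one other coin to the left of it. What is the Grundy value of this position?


Coins: T T T H T T T T H H T H
Key fact: a single head at position k behaves exactly like a Nim heap of size k (turning it to T and optionally flipping a coin at j < k corresponds to moving the heap from k to j, or to 0), and heads combine as a disjunctive sum (two heads at the same place would cancel, matching j XOR j = 0). So the Nim-value is the XOR of the 1-indexed positions of the heads.
Face-up positions (1-indexed): [4, 9, 10, 12]
XOR 0 with 4: 0 XOR 4 = 4
XOR 4 with 9: 4 XOR 9 = 13
XOR 13 with 10: 13 XOR 10 = 7
XOR 7 with 12: 7 XOR 12 = 11
Nim-value = 11

11


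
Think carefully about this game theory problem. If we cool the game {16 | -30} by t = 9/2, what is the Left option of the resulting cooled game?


Original game: {16 | -30} (a switch {a | b} with a > b).
Cooling by t (for t below the temperature (a - b)/2 = 23) taxes each move by t: {a | b} cooled by t is {a - t | b + t}.
Cooling amount: t = 9/2
Cooled Left option: 16 - 9/2 = 23/2
Cooled Right option: -30 + 9/2 = -51/2
Cooled game: {23/2 | -51/2}
Left option = 23/2

23/2


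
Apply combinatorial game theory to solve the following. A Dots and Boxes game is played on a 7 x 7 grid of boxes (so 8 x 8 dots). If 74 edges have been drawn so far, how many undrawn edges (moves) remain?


Grid: 7 x 7 boxes, i.e. 8 rows and 8 columns of dots.
Horizontal edges: (rows + 1) * cols = 8 * 7 = 56
Vertical edges: rows * (cols + 1) = 7 * 8 = 56
Total edges: 56 + 56 = 112
Edges drawn: 74
Remaining: 112 - 74 = 38

38


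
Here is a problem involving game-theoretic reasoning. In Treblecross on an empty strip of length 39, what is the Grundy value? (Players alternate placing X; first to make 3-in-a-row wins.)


Treblecross: place X on empty cells; 3-in-a-row wins.
Playing within two cells of an existing X lets the opponent win at once, so sensible play treats the cells i-2..i+2 around each X as dead. The player left with no safe cell loses, so this is a normal-play take-away game on strips of safe cells.
Placing X at cell i (0-indexed) of a strip of k safe cells leaves independent strips of sizes max(0, i-2) and max(0, k-i-3). Hence G(k) = mex{ G(max(0,i-2)) XOR G(max(0,k-i-3)) : 0 <= i < k }, with G(0) = 0.
G(1): splits (0,0):0^0=0 -> mex({0}) = 1
G(2): splits (0,0):0^0=0 -> mex({0}) = 1
G(3): splits (0,0):0^0=0 -> mex({0}) = 1
G(4): splits (0,1):0^1=1 (0,0):0^0=0 -> mex({0, 1}) = 2
G(5): splits (0,2):0^1=1 (0,1):0^1=1 (0,0):0^0=0 -> mex({0, 1}) = 2
G(6) = mex({1}) = 0
G(7) = mex({0, 1, 2}) = 3
G(8) = mex({0, 1, 2}) = 3
G(9) = mex({0, 2}) = 1
G(10) = mex({0, 2, 3}) = 1
G(11) = mex({0, 3}) = 1
G(12) = mex({1, 3}) = 0
G(13) = mex({0, 1, 2, 3}) = 4
G(14) = mex({0, 1, 2}) = 3
G(15) = mex({0, 1, 2}) = 3
G(16) = mex({0, 1, 2, 4}) = 3
G(17) = mex({0, 1, 3, 4}) = 2
G(18) = mex({0, 1, 3, 4}) = 2
G(19) = mex({0, 1, 3, 5}) = 2
G(20) = mex({0, 1, 2, 3, 5}) = 4
G(21) = mex({0, 1, 2, 3, 5}) = 4
G(22) = mex({1, 2, 6}) = 0
G(23) = mex({0, 1, 2, 3, 4, 6}) = 5
G(24) = mex({0, 1, 2, 3, 4}) = 5
G(25) = mex({0, 1, 3, 4, 7}) = 2
G(26) = mex({0, 1, 3, 4, 5, 7}) = 2
G(27) = mex({0, 1, 3, 5}) = 2
G(28) = mex({0, 1, 2, 5}) = 3
G(29) = mex({0, 1, 2, 4, 5, 6}) = 3
G(30) = mex({1, 2, 4, 6}) = 0
G(31) = mex({0, 1, 2, 3, 4, 6}) = 5
G(32) = mex({1, 2, 3, 4, 7}) = 0
G(33) = mex({0, 3, 7}) = 1
G(34) = mex({0, 2, 3, 5, 7}) = 1
G(35) = mex({0, 2, 3, 5, 6}) = 1
G(36) = mex({0, 1, 2, 5, 6}) = 3
G(37) = mex({0, 1, 2, 4, 5, 6}) = 3
G(38) = mex({0, 1, 2, 4}) = 3
G(39) = mex({0, 1, 2, 3, 4, 7}) = 5
Therefore G(39) = 5.

5


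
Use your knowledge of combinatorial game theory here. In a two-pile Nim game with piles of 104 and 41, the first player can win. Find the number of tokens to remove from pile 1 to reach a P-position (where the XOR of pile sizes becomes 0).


Piles: 104 and 41
Current XOR: 104 XOR 41 = 65 (non-zero, so this is an N-position).
To make the XOR zero, we need to find a move that balances the piles.
For pile 1 (size 104): target = 104 XOR 65 = 41
We reduce pile 1 from 104 to 41.
Tokens removed: 104 - 41 = 63
Verification: 41 XOR 41 = 0

63


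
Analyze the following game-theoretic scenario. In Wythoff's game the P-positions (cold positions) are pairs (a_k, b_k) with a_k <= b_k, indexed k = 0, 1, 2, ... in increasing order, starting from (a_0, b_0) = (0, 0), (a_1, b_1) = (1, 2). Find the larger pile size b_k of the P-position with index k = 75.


By Wythoff's theorem, a_k = floor(k * phi) and b_k = floor(k * phi^2) = a_k + k, where phi = (1 + sqrt(5))/2 is the golden ratio.
phi = (1 + sqrt(5))/2 = 1.618034
phi^2 = phi + 1 = 2.618034
k = 75
k * phi^2 = 75 * 2.618034 = 196.352549
b_75 = floor(k * phi^2) = 196 (check: a_75 + k = 121 + 75 = 196)

196


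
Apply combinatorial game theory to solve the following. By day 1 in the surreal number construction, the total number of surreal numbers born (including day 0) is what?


Day 0: {|} = 0 is born. Count = 1.
Day n: the number of surreal numbers born by day n is 2^(n+1) - 1.
By day 0: 2^1 - 1 = 1
By day 1: 2^2 - 1 = 3
By day 1: 3 surreal numbers.

3


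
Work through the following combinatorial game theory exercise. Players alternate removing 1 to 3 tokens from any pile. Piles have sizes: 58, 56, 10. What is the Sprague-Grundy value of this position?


Subtraction set: {1, 2, 3}
For this subtraction set, G(n) = n mod 4 (period = max + 1 = 4).
Pile 1 (size 58): G(58) = 58 mod 4 = 2
Pile 2 (size 56): G(56) = 56 mod 4 = 0
Pile 3 (size 10): G(10) = 10 mod 4 = 2
Total Grundy value = XOR of all: 2 XOR 0 XOR 2 = 0

0


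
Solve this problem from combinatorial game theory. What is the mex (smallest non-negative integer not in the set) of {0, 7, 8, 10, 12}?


Set = {0, 7, 8, 10, 12}
0 is in the set.
1 is NOT in the set. This is the mex.
mex = 1

1


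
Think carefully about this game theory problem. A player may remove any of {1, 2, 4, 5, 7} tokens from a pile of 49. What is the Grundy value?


The subtraction set is S = {1, 2, 4, 5, 7}.
G(k) = mex{ G(k - s) : s in S, s <= k }. We compute iteratively: G(0) = 0.
G(1) = mex({0}) = 1
G(2) = mex({0, 1}) = 2
G(3) = mex({1, 2}) = 0
G(4) = mex({0, 2}) = 1
G(5) = mex({0, 1}) = 2
G(6) = mex({1, 2}) = 0
G(7) = mex({0, 2}) = 1
G(8) = mex({0, 1}) = 2
G(9) = mex({1, 2}) = 0
Observe that G(3)..G(9) = 0, 1, 2, 0, 1, 2, 0 repeats G(0)..G(6) = 0, 1, 2, 0, 1, 2, 0.
For k >= max(S) = 7, G(k) is determined by the previous 7 values G(k-7)..G(k-1); a window of 7 consecutive values has recurred shifted by 3, so by induction G(k + 3) = G(k) for all k >= 0: the sequence is periodic from the start with period 3.
One period: G(0..2) = 0, 1, 2.
49 mod 3 = 1, so G(49) = G(1) = 1.

1


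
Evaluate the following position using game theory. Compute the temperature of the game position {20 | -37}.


The game is {20 | -37}, a switch {a | b} with numbers a > b.
Cooling {a | b} by t gives {a - t | b + t}, which stops being hot when a - t = b + t, i.e. at t = (a - b)/2. So the temperature of a switch is (a - b)/2.
Temperature = (Left option - Right option) / 2
= (20 - (-37)) / 2
= 57 / 2
= 57/2

57/2


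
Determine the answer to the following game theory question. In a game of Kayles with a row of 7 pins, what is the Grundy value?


Kayles: a move removes 1 or 2 adjacent pins from a contiguous row.
Removing pins from a row of k leaves two independent rows (a, b) with a + b = k - 1 (one pin) or a + b = k - 2 (two pins); an end removal gives a = 0.
By Sprague-Grundy, G(k) = mex{ G(a) XOR G(b) } over all these splits. G(0) = 0.
G(1): splits (0,0):0^0=0 -> mex({0}) = 1
G(2): splits (0,1):0^1=1 (0,0):0^0=0 -> mex({0, 1}) = 2
G(3): splits (0,2):0^2=2 (1,1):1^1=0 (0,1):0^1=1 -> mex({0, 1, 2}) = 3
G(4): splits (0,3):0^3=3 (1,2):1^2=3 (0,2):0^2=2 (1,1):1^1=0 -> mex({0, 2, 3}) = 1
G(5): splits (0,4):0^1=1 (1,3):1^3=2 (2,2):2^2=0 (0,3):0^3=3 (1,2):1^2=3 -> mex({0, 1, 2, 3}) = 4
G(6) = mex({0, 1, 2, 4}) = 3
G(7) = mex({0, 1, 3, 4, 5}) = 2
Therefore G(7) = 2.

2
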